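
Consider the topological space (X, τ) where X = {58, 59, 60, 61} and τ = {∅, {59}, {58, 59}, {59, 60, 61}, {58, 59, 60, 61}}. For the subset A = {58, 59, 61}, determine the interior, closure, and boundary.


int(A) = {58, 59}, cl(A) = {58, 59, 60, 61}, ∂A = {60, 61}.

Closed sets in (X, τ) are complements of opens:
  closed(X, τ) = {∅, {58}, {60, 61}, {58, 60, 61}, {58, 59, 60, 61}}.
int(A) = ⋃ {U ∈ τ : U ⊆ A}. Opens contained in A: ∅, {59}, {58, 59}.
Taking the union of these: int(A) = {58, 59}.
cl(A) = ⋂ {C closed : A ⊆ C}. Closed sets containing A: {58, 59, 60, 61}.
Intersecting these: cl(A) = {58, 59, 60, 61}.
∂A = cl(A) ∖ int(A) = {58, 59, 60, 61} ∖ {58, 59} = {60, 61}.


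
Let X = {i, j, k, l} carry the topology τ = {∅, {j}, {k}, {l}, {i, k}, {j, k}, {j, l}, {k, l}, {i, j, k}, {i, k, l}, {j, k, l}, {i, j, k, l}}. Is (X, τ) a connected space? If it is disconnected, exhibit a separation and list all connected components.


(X, τ) is disconnected; components = [{j}, {l}, {i, k}].

Find clopen sets (U ∈ τ with X ∖ U ∈ τ):
  U = ∅, X ∖ U = {i, j, k, l} — both open, so U is clopen.
  U = {j}, X ∖ U = {i, k, l} — both open, so U is clopen.
  U = {l}, X ∖ U = {i, j, k} — both open, so U is clopen.
  U = {i, k}, X ∖ U = {j, l} — both open, so U is clopen.
  U = {j, l}, X ∖ U = {i, k} — both open, so U is clopen.
  U = {i, j, k}, X ∖ U = {l} — both open, so U is clopen.
  U = {i, k, l}, X ∖ U = {j} — both open, so U is clopen.
  U = {i, j, k, l}, X ∖ U = ∅ — both open, so U is clopen.
Nontrivial clopen(s) exist: e.g. {j, l}. So (X, τ) is disconnected.
Compute connected components by grouping points that agree on all clopens:
  component: {j}
  component: {l}
  component: {i, k}


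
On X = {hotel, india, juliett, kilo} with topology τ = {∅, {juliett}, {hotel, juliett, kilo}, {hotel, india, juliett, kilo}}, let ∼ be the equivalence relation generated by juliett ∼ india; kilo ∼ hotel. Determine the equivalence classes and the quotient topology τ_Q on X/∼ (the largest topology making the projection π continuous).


X/∼ = {[hotel=kilo], [india=juliett]}; |τ_Q| = 2.

Equivalence classes: [hotel=kilo], [india=juliett].
Quotient map π: X → X/∼ sends hotel ↦ [hotel=kilo], india ↦ [india=juliett], juliett ↦ [india=juliett], kilo ↦ [hotel=kilo].
For each subset V ⊆ X/∼, compute π^{-1}(V) ⊆ X and check whether π^{-1}(V) ∈ τ. V is open in τ_Q iff π^{-1}(V) ∈ τ.
  V = {}: π^{-1}(V) = ∅ ∈ τ ✓.
  V = {[hotel=kilo]}: π^{-1}(V) = {hotel, kilo} ∉ τ ✗.
  V = {[india=juliett]}: π^{-1}(V) = {india, juliett} ∉ τ ✗.
  V = {[hotel=kilo], [india=juliett]}: π^{-1}(V) = {hotel, india, juliett, kilo} ∈ τ ✓.
Open sets in the quotient: τ_Q = {{}, {[hotel=kilo], [india=juliett]}} (2 elements).


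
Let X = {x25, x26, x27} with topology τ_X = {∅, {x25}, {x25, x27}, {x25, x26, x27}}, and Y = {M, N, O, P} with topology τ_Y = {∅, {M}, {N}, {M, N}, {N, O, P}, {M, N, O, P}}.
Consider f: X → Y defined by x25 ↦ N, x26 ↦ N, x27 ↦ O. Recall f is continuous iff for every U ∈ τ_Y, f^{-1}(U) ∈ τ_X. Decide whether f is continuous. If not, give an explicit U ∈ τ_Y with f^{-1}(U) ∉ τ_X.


f is NOT continuous.

Compute f^{-1}(U) for each U ∈ τ_Y:
  U = ∅: f^{-1}(U) = ∅ ∈ τ_X ✓.
  U = {M}: f^{-1}(U) = ∅ ∈ τ_X ✓.
  U = {N}: f^{-1}(U) = {x25, x26} ∉ τ_X ✗.
  U = {M, N}: f^{-1}(U) = {x25, x26} ∉ τ_X ✗.
  U = {N, O, P}: f^{-1}(U) = {x25, x26, x27} ∈ τ_X ✓.
  U = {M, N, O, P}: f^{-1}(U) = {x25, x26, x27} ∈ τ_X ✓.
Found U = {N} with f^{-1}(U) = {x25, x26} not in τ_X. Therefore f is NOT continuous.


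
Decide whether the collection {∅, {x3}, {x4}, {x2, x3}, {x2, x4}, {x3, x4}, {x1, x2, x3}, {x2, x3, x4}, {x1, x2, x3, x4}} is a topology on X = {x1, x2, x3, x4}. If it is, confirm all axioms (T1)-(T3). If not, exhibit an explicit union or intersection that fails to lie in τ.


τ is NOT a topology on X.

Axiom (T1): ∅ ∈ τ? Yes; X ∈ τ? Yes.
Axiom (T2/T3): check pairwise unions and intersections of members of τ.
Counterexample for (T3): {x2, x3} ∩ {x2, x4} = {x2} ∉ τ. Therefore τ is NOT a topology.


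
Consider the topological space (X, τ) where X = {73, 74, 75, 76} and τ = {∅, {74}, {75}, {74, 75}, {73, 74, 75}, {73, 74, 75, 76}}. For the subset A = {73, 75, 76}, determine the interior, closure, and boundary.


int(A) = {75}, cl(A) = {73, 75, 76}, ∂A = {73, 76}.

Closed sets in (X, τ) are complements of opens:
  closed(X, τ) = {∅, {76}, {73, 76}, {73, 74, 76}, {73, 75, 76}, {73, 74, 75, 76}}.
int(A) = ⋃ {U ∈ τ : U ⊆ A}. Opens contained in A: ∅, {75}.
Taking the union of these: int(A) = {75}.
cl(A) = ⋂ {C closed : A ⊆ C}. Closed sets containing A: {73, 75, 76}, {73, 74, 75, 76}.
Intersecting these: cl(A) = {73, 75, 76}.
∂A = cl(A) ∖ int(A) = {73, 75, 76} ∖ {75} = {73, 76}.


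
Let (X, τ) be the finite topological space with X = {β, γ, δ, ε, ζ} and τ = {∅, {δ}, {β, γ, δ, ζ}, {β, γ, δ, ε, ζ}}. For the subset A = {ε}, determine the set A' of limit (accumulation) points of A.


A' = ∅

For each x ∈ X, list the open sets U ∈ τ with x ∈ U, then check whether U ∩ (A ∖ {x}) ≠ ∅ for every such U.
  x = β: open {β, γ, δ, ζ} ∋ x has {β, γ, δ, ζ} ∩ (A ∖ {β}) = ∅, so x is NOT a limit point.
  x = γ: open {β, γ, δ, ζ} ∋ x has {β, γ, δ, ζ} ∩ (A ∖ {γ}) = ∅, so x is NOT a limit point.
  x = δ: open {δ} ∋ x has {δ} ∩ (A ∖ {δ}) = ∅, so x is NOT a limit point.
  x = ε: open {β, γ, δ, ε, ζ} ∋ x has {β, γ, δ, ε, ζ} ∩ (A ∖ {ε}) = ∅, so x is NOT a limit point.
  x = ζ: open {β, γ, δ, ζ} ∋ x has {β, γ, δ, ζ} ∩ (A ∖ {ζ}) = ∅, so x is NOT a limit point.
Collecting: A' = ∅.


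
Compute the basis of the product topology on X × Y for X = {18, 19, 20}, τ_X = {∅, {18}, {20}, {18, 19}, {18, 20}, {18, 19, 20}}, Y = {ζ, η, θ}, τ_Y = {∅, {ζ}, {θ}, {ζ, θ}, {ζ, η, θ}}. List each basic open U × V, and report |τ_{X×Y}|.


Basis B = {∅ × ∅, {18} × {ζ}, {18} × {θ}, {20} × {ζ}, {20} × {θ}, {18} × {ζ, θ}, {18, 19} × {ζ}, {18, 20} × {ζ}, {18, 19} × {θ}, {18, 20} × {θ}, {20} × {ζ, θ}, {18} × {ζ, η, θ}, {18, 19, 20} × {ζ}, {18, 19, 20} × {θ}, {20} × {ζ, η, θ}, {18, 19} × {ζ, θ}, {18, 20} × {ζ, θ}, {18, 19} × {ζ, η, θ}, {18, 20} × {ζ, η, θ}, {18, 19, 20} × {ζ, θ}, {18, 19, 20} × {ζ, η, θ}}; |τ_{X×Y}| = 70.

Enumerate products U × V with U ∈ τ_X, V ∈ τ_Y (deduplicated):
  ∅ × ∅ = {} (∅)
  {18} × {ζ} = {(18,ζ)}
  {18} × {θ} = {(18,θ)}
  {20} × {ζ} = {(20,ζ)}
  {20} × {θ} = {(20,θ)}
  {18} × {ζ, θ} = {(18,ζ), (18,θ)}
  {18, 19} × {ζ} = {(18,ζ), (19,ζ)}
  {18, 20} × {ζ} = {(18,ζ), (20,ζ)}
  {18, 19} × {θ} = {(18,θ), (19,θ)}
  {18, 20} × {θ} = {(18,θ), (20,θ)}
  {20} × {ζ, θ} = {(20,ζ), (20,θ)}
  {18} × {ζ, η, θ} = {(18,ζ), (18,η), (18,θ)}
  {18, 19, 20} × {ζ} = {(18,ζ), (19,ζ), (20,ζ)}
  {18, 19, 20} × {θ} = {(18,θ), (19,θ), (20,θ)}
  {20} × {ζ, η, θ} = {(20,ζ), (20,η), (20,θ)}
  {18, 19} × {ζ, θ} = {(18,ζ), (18,θ), (19,ζ), (19,θ)}
  {18, 20} × {ζ, θ} = {(18,ζ), (18,θ), (20,ζ), (20,θ)}
  {18, 19} × {ζ, η, θ} = {(18,ζ), (18,η), (18,θ), (19,ζ), (19,η), (19,θ)}
  {18, 20} × {ζ, η, θ} = {(18,ζ), (18,η), (18,θ), (20,ζ), (20,η), (20,θ)}
  {18, 19, 20} × {ζ, θ} = {(18,ζ), (18,θ), (19,ζ), (19,θ), (20,ζ), (20,θ)}
  {18, 19, 20} × {ζ, η, θ} = {(18,ζ), (18,η), (18,θ), (19,ζ), (19,η), (19,θ), (20,ζ), (20,η), (20,θ)}
These 21 distinct sets form the basis B.
Close under arbitrary unions to get τ_{X×Y}; counting gives |τ_{X×Y}| = 70.


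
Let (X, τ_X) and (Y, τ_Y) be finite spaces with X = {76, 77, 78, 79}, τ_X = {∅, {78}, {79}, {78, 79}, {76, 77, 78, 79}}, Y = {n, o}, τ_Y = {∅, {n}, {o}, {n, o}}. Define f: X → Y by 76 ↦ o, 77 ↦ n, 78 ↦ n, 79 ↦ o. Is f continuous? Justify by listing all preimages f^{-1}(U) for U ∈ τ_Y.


f is NOT continuous.

Compute f^{-1}(U) for each U ∈ τ_Y:
  U = ∅: f^{-1}(U) = ∅ ∈ τ_X ✓.
  U = {n}: f^{-1}(U) = {77, 78} ∉ τ_X ✗.
  U = {o}: f^{-1}(U) = {76, 79} ∉ τ_X ✗.
  U = {n, o}: f^{-1}(U) = {76, 77, 78, 79} ∈ τ_X ✓.
Found U = {n} with f^{-1}(U) = {77, 78} not in τ_X. Therefore f is NOT continuous.


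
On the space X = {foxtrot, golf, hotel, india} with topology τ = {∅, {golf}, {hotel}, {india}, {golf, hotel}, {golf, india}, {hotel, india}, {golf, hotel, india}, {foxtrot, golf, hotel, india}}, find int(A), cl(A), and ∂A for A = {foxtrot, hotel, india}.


int(A) = {hotel, india}, cl(A) = {foxtrot, hotel, india}, ∂A = {foxtrot}.

Closed sets in (X, τ) are complements of opens:
  closed(X, τ) = {∅, {foxtrot}, {foxtrot, golf}, {foxtrot, hotel}, {foxtrot, india}, {foxtrot, golf, hotel}, {foxtrot, golf, india}, {foxtrot, hotel, india}, {foxtrot, golf, hotel, india}}.
int(A) = ⋃ {U ∈ τ : U ⊆ A}. Opens contained in A: ∅, {hotel}, {india}, {hotel, india}.
Taking the union of these: int(A) = {hotel, india}.
cl(A) = ⋂ {C closed : A ⊆ C}. Closed sets containing A: {foxtrot, hotel, india}, {foxtrot, golf, hotel, india}.
Intersecting these: cl(A) = {foxtrot, hotel, india}.
∂A = cl(A) ∖ int(A) = {foxtrot, hotel, india} ∖ {hotel, india} = {foxtrot}.


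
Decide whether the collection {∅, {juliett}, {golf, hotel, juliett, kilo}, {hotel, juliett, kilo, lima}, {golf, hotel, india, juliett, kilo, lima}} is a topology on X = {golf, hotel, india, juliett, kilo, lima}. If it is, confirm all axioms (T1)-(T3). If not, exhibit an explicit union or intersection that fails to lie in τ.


τ is NOT a topology on X.

Axiom (T1): ∅ ∈ τ? Yes; X ∈ τ? Yes.
Axiom (T2/T3): check pairwise unions and intersections of members of τ.
Counterexample for (T3): {golf, hotel, juliett, kilo} ∩ {hotel, juliett, kilo, lima} = {hotel, juliett, kilo} ∉ τ. Therefore τ is NOT a topology.


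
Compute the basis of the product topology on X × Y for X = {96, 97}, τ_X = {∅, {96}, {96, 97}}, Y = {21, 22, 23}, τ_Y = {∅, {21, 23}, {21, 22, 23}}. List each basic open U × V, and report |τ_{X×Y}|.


Basis B = {∅ × ∅, {96} × {21, 23}, {96} × {21, 22, 23}, {96, 97} × {21, 23}, {96, 97} × {21, 22, 23}}; |τ_{X×Y}| = 6.

Enumerate products U × V with U ∈ τ_X, V ∈ τ_Y (deduplicated):
  ∅ × ∅ = {} (∅)
  {96} × {21, 23} = {(96,21), (96,23)}
  {96} × {21, 22, 23} = {(96,21), (96,22), (96,23)}
  {96, 97} × {21, 23} = {(96,21), (96,23), (97,21), (97,23)}
  {96, 97} × {21, 22, 23} = {(96,21), (96,22), (96,23), (97,21), (97,22), (97,23)}
These 5 distinct sets form the basis B.
Close under arbitrary unions to get τ_{X×Y}; counting gives |τ_{X×Y}| = 6.


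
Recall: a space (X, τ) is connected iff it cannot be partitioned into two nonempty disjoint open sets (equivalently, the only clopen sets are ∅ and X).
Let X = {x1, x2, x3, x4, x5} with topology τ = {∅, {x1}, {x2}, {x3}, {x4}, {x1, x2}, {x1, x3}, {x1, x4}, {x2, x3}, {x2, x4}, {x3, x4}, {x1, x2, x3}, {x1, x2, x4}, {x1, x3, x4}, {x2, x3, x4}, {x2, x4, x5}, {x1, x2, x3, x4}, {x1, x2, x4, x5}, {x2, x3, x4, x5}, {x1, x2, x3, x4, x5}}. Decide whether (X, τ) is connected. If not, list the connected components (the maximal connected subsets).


(X, τ) is disconnected; components = [{x1}, {x3}, {x2, x4, x5}].

Find clopen sets (U ∈ τ with X ∖ U ∈ τ):
  U = ∅, X ∖ U = {x1, x2, x3, x4, x5} — both open, so U is clopen.
  U = {x1}, X ∖ U = {x2, x3, x4, x5} — both open, so U is clopen.
  U = {x3}, X ∖ U = {x1, x2, x4, x5} — both open, so U is clopen.
  U = {x1, x3}, X ∖ U = {x2, x4, x5} — both open, so U is clopen.
  U = {x2, x4, x5}, X ∖ U = {x1, x3} — both open, so U is clopen.
  U = {x1, x2, x4, x5}, X ∖ U = {x3} — both open, so U is clopen.
  U = {x2, x3, x4, x5}, X ∖ U = {x1} — both open, so U is clopen.
  U = {x1, x2, x3, x4, x5}, X ∖ U = ∅ — both open, so U is clopen.
Nontrivial clopen(s) exist: e.g. {x1, x3}. So (X, τ) is disconnected.
Compute connected components by grouping points that agree on all clopens:
  component: {x1}
  component: {x3}
  component: {x2, x4, x5}


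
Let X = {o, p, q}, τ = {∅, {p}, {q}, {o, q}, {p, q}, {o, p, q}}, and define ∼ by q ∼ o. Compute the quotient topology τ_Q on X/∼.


X/∼ = {[o=q], [p]}; |τ_Q| = 4.

Equivalence classes: [o=q], [p].
Quotient map π: X → X/∼ sends o ↦ [o=q], p ↦ [p], q ↦ [o=q].
For each subset V ⊆ X/∼, compute π^{-1}(V) ⊆ X and check whether π^{-1}(V) ∈ τ. V is open in τ_Q iff π^{-1}(V) ∈ τ.
  V = {}: π^{-1}(V) = ∅ ∈ τ ✓.
  V = {[o=q]}: π^{-1}(V) = {o, q} ∈ τ ✓.
  V = {[p]}: π^{-1}(V) = {p} ∈ τ ✓.
  V = {[o=q], [p]}: π^{-1}(V) = {o, p, q} ∈ τ ✓.
Open sets in the quotient: τ_Q = {{}, {[o=q]}, {[p]}, {[o=q], [p]}} (4 elements).


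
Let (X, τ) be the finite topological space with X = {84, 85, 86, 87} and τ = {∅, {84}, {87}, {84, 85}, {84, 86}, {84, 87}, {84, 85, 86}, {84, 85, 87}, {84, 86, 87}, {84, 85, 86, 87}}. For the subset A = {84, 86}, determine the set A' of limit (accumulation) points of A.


A' = {85, 86}

For each x ∈ X, list the open sets U ∈ τ with x ∈ U, then check whether U ∩ (A ∖ {x}) ≠ ∅ for every such U.
  x = 84: open {84} ∋ x has {84} ∩ (A ∖ {84}) = ∅, so x is NOT a limit point.
  x = 85: opens ∋ x are {84, 85}, {84, 85, 86}, {84, 85, 87}, {84, 85, 86, 87}; each meets A ∖ {85}, so x IS a limit point.
  x = 86: opens ∋ x are {84, 86}, {84, 85, 86}, {84, 86, 87}, {84, 85, 86, 87}; each meets A ∖ {86}, so x IS a limit point.
  x = 87: open {87} ∋ x has {87} ∩ (A ∖ {87}) = ∅, so x is NOT a limit point.
Collecting: A' = {85, 86}.


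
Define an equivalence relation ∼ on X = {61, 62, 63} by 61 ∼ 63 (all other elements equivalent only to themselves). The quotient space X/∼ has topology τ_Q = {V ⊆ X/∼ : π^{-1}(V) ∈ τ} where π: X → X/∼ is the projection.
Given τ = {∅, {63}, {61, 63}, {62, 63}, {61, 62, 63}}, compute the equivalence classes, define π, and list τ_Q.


X/∼ = {[61=63], [62]}; |τ_Q| = 3.

Equivalence classes: [61=63], [62].
Quotient map π: X → X/∼ sends 61 ↦ [61=63], 62 ↦ [62], 63 ↦ [61=63].
For each subset V ⊆ X/∼, compute π^{-1}(V) ⊆ X and check whether π^{-1}(V) ∈ τ. V is open in τ_Q iff π^{-1}(V) ∈ τ.
  V = {}: π^{-1}(V) = ∅ ∈ τ ✓.
  V = {[61=63]}: π^{-1}(V) = {61, 63} ∈ τ ✓.
  V = {[62]}: π^{-1}(V) = {62} ∉ τ ✗.
  V = {[61=63], [62]}: π^{-1}(V) = {61, 62, 63} ∈ τ ✓.
Open sets in the quotient: τ_Q = {{}, {[61=63]}, {[61=63], [62]}} (3 elements).


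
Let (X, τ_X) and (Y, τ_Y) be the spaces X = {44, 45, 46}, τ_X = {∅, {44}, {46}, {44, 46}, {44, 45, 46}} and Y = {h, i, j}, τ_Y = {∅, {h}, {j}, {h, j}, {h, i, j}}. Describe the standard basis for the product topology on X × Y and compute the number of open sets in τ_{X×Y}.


Basis B = {∅ × ∅, {44} × {h}, {44} × {j}, {46} × {h}, {46} × {j}, {44} × {h, j}, {44, 46} × {h}, {44, 46} × {j}, {46} × {h, j}, {44} × {h, i, j}, {44, 45, 46} × {h}, {44, 45, 46} × {j}, {46} × {h, i, j}, {44, 46} × {h, j}, {44, 46} × {h, i, j}, {44, 45, 46} × {h, j}, {44, 45, 46} × {h, i, j}}; |τ_{X×Y}| = 48.

Enumerate products U × V with U ∈ τ_X, V ∈ τ_Y (deduplicated):
  ∅ × ∅ = {} (∅)
  {44} × {h} = {(44,h)}
  {44} × {j} = {(44,j)}
  {46} × {h} = {(46,h)}
  {46} × {j} = {(46,j)}
  {44} × {h, j} = {(44,h), (44,j)}
  {44, 46} × {h} = {(44,h), (46,h)}
  {44, 46} × {j} = {(44,j), (46,j)}
  {46} × {h, j} = {(46,h), (46,j)}
  {44} × {h, i, j} = {(44,h), (44,i), (44,j)}
  {44, 45, 46} × {h} = {(44,h), (45,h), (46,h)}
  {44, 45, 46} × {j} = {(44,j), (45,j), (46,j)}
  {46} × {h, i, j} = {(46,h), (46,i), (46,j)}
  {44, 46} × {h, j} = {(44,h), (44,j), (46,h), (46,j)}
  {44, 46} × {h, i, j} = {(44,h), (44,i), (44,j), (46,h), (46,i), (46,j)}
  {44, 45, 46} × {h, j} = {(44,h), (44,j), (45,h), (45,j), (46,h), (46,j)}
  {44, 45, 46} × {h, i, j} = {(44,h), (44,i), (44,j), (45,h), (45,i), (45,j), (46,h), (46,i), (46,j)}
These 17 distinct sets form the basis B.
Close under arbitrary unions to get τ_{X×Y}; counting gives |τ_{X×Y}| = 48.


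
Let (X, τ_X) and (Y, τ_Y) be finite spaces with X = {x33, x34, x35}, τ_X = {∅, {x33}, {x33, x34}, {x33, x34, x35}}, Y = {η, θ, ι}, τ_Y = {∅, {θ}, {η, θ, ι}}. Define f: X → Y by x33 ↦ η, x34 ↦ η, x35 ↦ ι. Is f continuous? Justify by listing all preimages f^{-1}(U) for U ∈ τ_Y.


f IS continuous.

Compute f^{-1}(U) for each U ∈ τ_Y:
  U = ∅: f^{-1}(U) = ∅ ∈ τ_X ✓.
  U = {θ}: f^{-1}(U) = ∅ ∈ τ_X ✓.
  U = {η, θ, ι}: f^{-1}(U) = {x33, x34, x35} ∈ τ_X ✓.
Every preimage lies in τ_X, so f IS continuous.


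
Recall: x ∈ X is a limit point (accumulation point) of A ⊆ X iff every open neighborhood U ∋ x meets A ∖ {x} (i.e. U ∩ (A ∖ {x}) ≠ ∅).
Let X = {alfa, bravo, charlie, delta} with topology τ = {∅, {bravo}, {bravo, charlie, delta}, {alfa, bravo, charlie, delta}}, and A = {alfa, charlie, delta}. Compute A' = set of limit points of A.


A' = {alfa, charlie, delta}

For each x ∈ X, list the open sets U ∈ τ with x ∈ U, then check whether U ∩ (A ∖ {x}) ≠ ∅ for every such U.
  x = alfa: opens ∋ x are {alfa, bravo, charlie, delta}; each meets A ∖ {alfa}, so x IS a limit point.
  x = bravo: open {bravo} ∋ x has {bravo} ∩ (A ∖ {bravo}) = ∅, so x is NOT a limit point.
  x = charlie: opens ∋ x are {bravo, charlie, delta}, {alfa, bravo, charlie, delta}; each meets A ∖ {charlie}, so x IS a limit point.
  x = delta: opens ∋ x are {bravo, charlie, delta}, {alfa, bravo, charlie, delta}; each meets A ∖ {delta}, so x IS a limit point.
Collecting: A' = {alfa, charlie, delta}.


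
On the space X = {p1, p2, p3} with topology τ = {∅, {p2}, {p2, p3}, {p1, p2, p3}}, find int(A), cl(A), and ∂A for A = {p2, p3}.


int(A) = {p2, p3}, cl(A) = {p1, p2, p3}, ∂A = {p1}.

Closed sets in (X, τ) are complements of opens:
  closed(X, τ) = {∅, {p1}, {p1, p3}, {p1, p2, p3}}.
int(A) = ⋃ {U ∈ τ : U ⊆ A}. Opens contained in A: ∅, {p2}, {p2, p3}.
Taking the union of these: int(A) = {p2, p3}.
cl(A) = ⋂ {C closed : A ⊆ C}. Closed sets containing A: {p1, p2, p3}.
Intersecting these: cl(A) = {p1, p2, p3}.
∂A = cl(A) ∖ int(A) = {p1, p2, p3} ∖ {p2, p3} = {p1}.


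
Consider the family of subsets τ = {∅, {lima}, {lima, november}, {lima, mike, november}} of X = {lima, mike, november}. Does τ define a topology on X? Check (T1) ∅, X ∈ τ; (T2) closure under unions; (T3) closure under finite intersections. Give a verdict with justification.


τ IS a topology on X.

Axiom (T1): ∅ ∈ τ? Yes; X ∈ τ? Yes.
Axiom (T2/T3): check pairwise unions and intersections of members of τ.
All pairwise intersections and unions checked — each lies in τ. Therefore τ satisfies (T1), (T2), (T3): it IS a topology on X.


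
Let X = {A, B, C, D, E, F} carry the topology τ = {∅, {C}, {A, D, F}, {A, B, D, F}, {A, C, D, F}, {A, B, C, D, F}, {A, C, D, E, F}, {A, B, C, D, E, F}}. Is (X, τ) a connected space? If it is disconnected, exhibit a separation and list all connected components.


(X, τ) is connected.

Find clopen sets (U ∈ τ with X ∖ U ∈ τ):
  U = ∅, X ∖ U = {A, B, C, D, E, F} — both open, so U is clopen.
  U = {A, B, C, D, E, F}, X ∖ U = ∅ — both open, so U is clopen.
Only trivial clopens (∅ and X) exist, so (X, τ) is connected.
Compute connected components by grouping points that agree on all clopens:
  component: {A, B, C, D, E, F}


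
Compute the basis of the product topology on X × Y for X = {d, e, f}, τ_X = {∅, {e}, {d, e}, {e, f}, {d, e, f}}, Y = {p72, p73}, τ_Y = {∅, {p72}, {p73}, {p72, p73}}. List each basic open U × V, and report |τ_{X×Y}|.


Basis B = {∅ × ∅, {e} × {p72}, {e} × {p73}, {d, e} × {p72}, {d, e} × {p73}, {e} × {p72, p73}, {e, f} × {p72}, {e, f} × {p73}, {d, e, f} × {p72}, {d, e, f} × {p73}, {d, e} × {p72, p73}, {e, f} × {p72, p73}, {d, e, f} × {p72, p73}}; |τ_{X×Y}| = 25.

Enumerate products U × V with U ∈ τ_X, V ∈ τ_Y (deduplicated):
  ∅ × ∅ = {} (∅)
  {e} × {p72} = {(e,p72)}
  {e} × {p73} = {(e,p73)}
  {d, e} × {p72} = {(d,p72), (e,p72)}
  {d, e} × {p73} = {(d,p73), (e,p73)}
  {e} × {p72, p73} = {(e,p72), (e,p73)}
  {e, f} × {p72} = {(e,p72), (f,p72)}
  {e, f} × {p73} = {(e,p73), (f,p73)}
  {d, e, f} × {p72} = {(d,p72), (e,p72), (f,p72)}
  {d, e, f} × {p73} = {(d,p73), (e,p73), (f,p73)}
  {d, e} × {p72, p73} = {(d,p72), (d,p73), (e,p72), (e,p73)}
  {e, f} × {p72, p73} = {(e,p72), (e,p73), (f,p72), (f,p73)}
  {d, e, f} × {p72, p73} = {(d,p72), (d,p73), (e,p72), (e,p73), (f,p72), (f,p73)}
These 13 distinct sets form the basis B.
Close under arbitrary unions to get τ_{X×Y}; counting gives |τ_{X×Y}| = 25.


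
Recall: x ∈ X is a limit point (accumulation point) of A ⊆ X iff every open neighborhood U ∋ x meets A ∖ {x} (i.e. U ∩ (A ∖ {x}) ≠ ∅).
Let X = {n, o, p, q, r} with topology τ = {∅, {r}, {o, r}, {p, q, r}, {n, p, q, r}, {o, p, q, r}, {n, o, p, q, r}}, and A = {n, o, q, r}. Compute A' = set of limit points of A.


A' = {n, o, p, q}

For each x ∈ X, list the open sets U ∈ τ with x ∈ U, then check whether U ∩ (A ∖ {x}) ≠ ∅ for every such U.
  x = n: opens ∋ x are {n, p, q, r}, {n, o, p, q, r}; each meets A ∖ {n}, so x IS a limit point.
  x = o: opens ∋ x are {o, r}, {o, p, q, r}, {n, o, p, q, r}; each meets A ∖ {o}, so x IS a limit point.
  x = p: opens ∋ x are {p, q, r}, {n, p, q, r}, {o, p, q, r}, {n, o, p, q, r}; each meets A ∖ {p}, so x IS a limit point.
  x = q: opens ∋ x are {p, q, r}, {n, p, q, r}, {o, p, q, r}, {n, o, p, q, r}; each meets A ∖ {q}, so x IS a limit point.
  x = r: open {r} ∋ x has {r} ∩ (A ∖ {r}) = ∅, so x is NOT a limit point.
Collecting: A' = {n, o, p, q}.


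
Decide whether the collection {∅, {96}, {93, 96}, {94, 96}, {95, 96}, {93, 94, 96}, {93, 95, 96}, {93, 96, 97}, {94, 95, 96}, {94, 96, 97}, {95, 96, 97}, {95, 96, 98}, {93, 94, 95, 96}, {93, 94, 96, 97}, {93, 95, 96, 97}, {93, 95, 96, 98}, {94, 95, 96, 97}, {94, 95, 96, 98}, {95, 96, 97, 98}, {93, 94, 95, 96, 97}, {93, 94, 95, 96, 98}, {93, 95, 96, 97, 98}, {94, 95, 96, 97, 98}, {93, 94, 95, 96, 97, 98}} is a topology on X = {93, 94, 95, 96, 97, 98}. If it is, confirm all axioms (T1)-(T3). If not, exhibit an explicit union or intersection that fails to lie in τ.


τ is NOT a topology on X.

Axiom (T1): ∅ ∈ τ? Yes; X ∈ τ? Yes.
Axiom (T2/T3): check pairwise unions and intersections of members of τ.
Counterexample for (T3): {93, 96, 97} ∩ {94, 96, 97} = {96, 97} ∉ τ. Therefore τ is NOT a topology.


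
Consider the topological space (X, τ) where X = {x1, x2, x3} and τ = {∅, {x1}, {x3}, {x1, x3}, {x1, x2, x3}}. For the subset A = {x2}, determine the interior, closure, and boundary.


int(A) = ∅, cl(A) = {x2}, ∂A = {x2}.

Closed sets in (X, τ) are complements of opens:
  closed(X, τ) = {∅, {x2}, {x1, x2}, {x2, x3}, {x1, x2, x3}}.
int(A) = ⋃ {U ∈ τ : U ⊆ A}. Opens contained in A: ∅.
Taking the union of these: int(A) = ∅.
cl(A) = ⋂ {C closed : A ⊆ C}. Closed sets containing A: {x2}, {x1, x2}, {x2, x3}, {x1, x2, x3}.
Intersecting these: cl(A) = {x2}.
∂A = cl(A) ∖ int(A) = {x2} ∖ ∅ = {x2}.


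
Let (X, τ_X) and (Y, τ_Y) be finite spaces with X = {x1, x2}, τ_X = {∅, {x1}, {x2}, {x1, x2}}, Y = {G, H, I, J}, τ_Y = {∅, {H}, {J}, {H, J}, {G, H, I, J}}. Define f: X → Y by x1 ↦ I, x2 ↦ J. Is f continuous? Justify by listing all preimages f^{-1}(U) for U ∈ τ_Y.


f IS continuous.

Compute f^{-1}(U) for each U ∈ τ_Y:
  U = ∅: f^{-1}(U) = ∅ ∈ τ_X ✓.
  U = {H}: f^{-1}(U) = ∅ ∈ τ_X ✓.
  U = {J}: f^{-1}(U) = {x2} ∈ τ_X ✓.
  U = {H, J}: f^{-1}(U) = {x2} ∈ τ_X ✓.
  U = {G, H, I, J}: f^{-1}(U) = {x1, x2} ∈ τ_X ✓.
Every preimage lies in τ_X, so f IS continuous.


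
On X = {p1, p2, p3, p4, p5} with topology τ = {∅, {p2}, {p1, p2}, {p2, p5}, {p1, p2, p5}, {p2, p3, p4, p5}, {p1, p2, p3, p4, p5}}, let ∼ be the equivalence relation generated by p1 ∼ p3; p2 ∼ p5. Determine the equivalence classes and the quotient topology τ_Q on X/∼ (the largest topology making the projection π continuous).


X/∼ = {[p1=p3], [p2=p5], [p4]}; |τ_Q| = 3.

Equivalence classes: [p1=p3], [p2=p5], [p4].
Quotient map π: X → X/∼ sends p1 ↦ [p1=p3], p2 ↦ [p2=p5], p3 ↦ [p1=p3], p4 ↦ [p4], p5 ↦ [p2=p5].
For each subset V ⊆ X/∼, compute π^{-1}(V) ⊆ X and check whether π^{-1}(V) ∈ τ. V is open in τ_Q iff π^{-1}(V) ∈ τ.
  V = {}: π^{-1}(V) = ∅ ∈ τ ✓.
  V = {[p1=p3]}: π^{-1}(V) = {p1, p3} ∉ τ ✗.
  V = {[p2=p5]}: π^{-1}(V) = {p2, p5} ∈ τ ✓.
  V = {[p1=p3], [p2=p5]}: π^{-1}(V) = {p1, p2, p3, p5} ∉ τ ✗.
  V = {[p4]}: π^{-1}(V) = {p4} ∉ τ ✗.
  V = {[p1=p3], [p4]}: π^{-1}(V) = {p1, p3, p4} ∉ τ ✗.
  V = {[p2=p5], [p4]}: π^{-1}(V) = {p2, p4, p5} ∉ τ ✗.
  V = {[p1=p3], [p2=p5], [p4]}: π^{-1}(V) = {p1, p2, p3, p4, p5} ∈ τ ✓.
Open sets in the quotient: τ_Q = {{}, {[p2=p5]}, {[p1=p3], [p2=p5], [p4]}} (3 elements).


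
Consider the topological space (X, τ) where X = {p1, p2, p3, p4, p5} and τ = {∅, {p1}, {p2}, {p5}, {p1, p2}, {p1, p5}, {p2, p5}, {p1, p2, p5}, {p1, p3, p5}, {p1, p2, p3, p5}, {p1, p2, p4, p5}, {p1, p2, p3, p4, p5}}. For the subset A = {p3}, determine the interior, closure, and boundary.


int(A) = ∅, cl(A) = {p3}, ∂A = {p3}.

Closed sets in (X, τ) are complements of opens:
  closed(X, τ) = {∅, {p3}, {p4}, {p2, p4}, {p3, p4}, {p1, p3, p4}, {p2, p3, p4}, {p3, p4, p5}, {p1, p2, p3, p4}, {p1, p3, p4, p5}, {p2, p3, p4, p5}, {p1, p2, p3, p4, p5}}.
int(A) = ⋃ {U ∈ τ : U ⊆ A}. Opens contained in A: ∅.
Taking the union of these: int(A) = ∅.
cl(A) = ⋂ {C closed : A ⊆ C}. Closed sets containing A: {p3}, {p3, p4}, {p1, p3, p4}, {p2, p3, p4}, {p3, p4, p5}, {p1, p2, p3, p4}, {p1, p3, p4, p5}, {p2, p3, p4, p5}, {p1, p2, p3, p4, p5}.
Intersecting these: cl(A) = {p3}.
∂A = cl(A) ∖ int(A) = {p3} ∖ ∅ = {p3}.


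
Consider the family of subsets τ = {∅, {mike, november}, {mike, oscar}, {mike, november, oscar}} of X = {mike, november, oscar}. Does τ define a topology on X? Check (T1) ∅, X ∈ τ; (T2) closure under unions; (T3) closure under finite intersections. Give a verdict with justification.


τ is NOT a topology on X.

Axiom (T1): ∅ ∈ τ? Yes; X ∈ τ? Yes.
Axiom (T2/T3): check pairwise unions and intersections of members of τ.
Counterexample for (T3): {mike, november} ∩ {mike, oscar} = {mike} ∉ τ. Therefore τ is NOT a topology.


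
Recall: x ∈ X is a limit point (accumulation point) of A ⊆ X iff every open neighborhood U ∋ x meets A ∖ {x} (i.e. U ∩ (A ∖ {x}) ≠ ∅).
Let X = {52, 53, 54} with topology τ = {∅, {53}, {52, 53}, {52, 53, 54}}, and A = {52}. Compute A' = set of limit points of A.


A' = {54}

For each x ∈ X, list the open sets U ∈ τ with x ∈ U, then check whether U ∩ (A ∖ {x}) ≠ ∅ for every such U.
  x = 52: open {52, 53} ∋ x has {52, 53} ∩ (A ∖ {52}) = ∅, so x is NOT a limit point.
  x = 53: open {53} ∋ x has {53} ∩ (A ∖ {53}) = ∅, so x is NOT a limit point.
  x = 54: opens ∋ x are {52, 53, 54}; each meets A ∖ {54}, so x IS a limit point.
Collecting: A' = {54}.


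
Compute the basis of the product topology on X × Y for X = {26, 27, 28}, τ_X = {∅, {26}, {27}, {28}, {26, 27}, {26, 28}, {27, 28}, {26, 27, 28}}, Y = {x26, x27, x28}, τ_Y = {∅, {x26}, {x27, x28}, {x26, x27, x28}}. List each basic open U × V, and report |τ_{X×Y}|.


Basis B = {∅ × ∅, {26} × {x26}, {27} × {x26}, {28} × {x26}, {26, 27} × {x26}, {26, 28} × {x26}, {26} × {x27, x28}, {27, 28} × {x26}, {27} × {x27, x28}, {28} × {x27, x28}, {26} × {x26, x27, x28}, {26, 27, 28} × {x26}, {27} × {x26, x27, x28}, {28} × {x26, x27, x28}, {26, 27} × {x27, x28}, {26, 28} × {x27, x28}, {27, 28} × {x27, x28}, {26, 27} × {x26, x27, x28}, {26, 28} × {x26, x27, x28}, {26, 27, 28} × {x27, x28}, {27, 28} × {x26, x27, x28}, {26, 27, 28} × {x26, x27, x28}}; |τ_{X×Y}| = 64.

Enumerate products U × V with U ∈ τ_X, V ∈ τ_Y (deduplicated):
  ∅ × ∅ = {} (∅)
  {26} × {x26} = {(26,x26)}
  {27} × {x26} = {(27,x26)}
  {28} × {x26} = {(28,x26)}
  {26, 27} × {x26} = {(26,x26), (27,x26)}
  {26, 28} × {x26} = {(26,x26), (28,x26)}
  {26} × {x27, x28} = {(26,x27), (26,x28)}
  {27, 28} × {x26} = {(27,x26), (28,x26)}
  {27} × {x27, x28} = {(27,x27), (27,x28)}
  {28} × {x27, x28} = {(28,x27), (28,x28)}
  {26} × {x26, x27, x28} = {(26,x26), (26,x27), (26,x28)}
  {26, 27, 28} × {x26} = {(26,x26), (27,x26), (28,x26)}
  {27} × {x26, x27, x28} = {(27,x26), (27,x27), (27,x28)}
  {28} × {x26, x27, x28} = {(28,x26), (28,x27), (28,x28)}
  {26, 27} × {x27, x28} = {(26,x27), (26,x28), (27,x27), (27,x28)}
  {26, 28} × {x27, x28} = {(26,x27), (26,x28), (28,x27), (28,x28)}
  {27, 28} × {x27, x28} = {(27,x27), (27,x28), (28,x27), (28,x28)}
  {26, 27} × {x26, x27, x28} = {(26,x26), (26,x27), (26,x28), (27,x26), (27,x27), (27,x28)}
  {26, 28} × {x26, x27, x28} = {(26,x26), (26,x27), (26,x28), (28,x26), (28,x27), (28,x28)}
  {26, 27, 28} × {x27, x28} = {(26,x27), (26,x28), (27,x27), (27,x28), (28,x27), (28,x28)}
  {27, 28} × {x26, x27, x28} = {(27,x26), (27,x27), (27,x28), (28,x26), (28,x27), (28,x28)}
  {26, 27, 28} × {x26, x27, x28} = {(26,x26), (26,x27), (26,x28), (27,x26), (27,x27), (27,x28), (28,x26), (28,x27), (28,x28)}
These 22 distinct sets form the basis B.
Close under arbitrary unions to get τ_{X×Y}; counting gives |τ_{X×Y}| = 64.


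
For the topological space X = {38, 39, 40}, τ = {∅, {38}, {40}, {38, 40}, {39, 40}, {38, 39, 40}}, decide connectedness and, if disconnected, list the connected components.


(X, τ) is disconnected; components = [{38}, {39, 40}].

Find clopen sets (U ∈ τ with X ∖ U ∈ τ):
  U = ∅, X ∖ U = {38, 39, 40} — both open, so U is clopen.
  U = {38}, X ∖ U = {39, 40} — both open, so U is clopen.
  U = {39, 40}, X ∖ U = {38} — both open, so U is clopen.
  U = {38, 39, 40}, X ∖ U = ∅ — both open, so U is clopen.
Nontrivial clopen(s) exist: e.g. {39, 40}. So (X, τ) is disconnected.
Compute connected components by grouping points that agree on all clopens:
  component: {38}
  component: {39, 40}


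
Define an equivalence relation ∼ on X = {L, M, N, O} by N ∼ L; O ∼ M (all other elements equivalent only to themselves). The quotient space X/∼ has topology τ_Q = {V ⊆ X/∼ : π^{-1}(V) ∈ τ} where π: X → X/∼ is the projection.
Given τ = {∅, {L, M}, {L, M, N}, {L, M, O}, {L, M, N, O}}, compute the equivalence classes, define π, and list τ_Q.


X/∼ = {[L=N], [M=O]}; |τ_Q| = 2.

Equivalence classes: [L=N], [M=O].
Quotient map π: X → X/∼ sends L ↦ [L=N], M ↦ [M=O], N ↦ [L=N], O ↦ [M=O].
For each subset V ⊆ X/∼, compute π^{-1}(V) ⊆ X and check whether π^{-1}(V) ∈ τ. V is open in τ_Q iff π^{-1}(V) ∈ τ.
  V = {}: π^{-1}(V) = ∅ ∈ τ ✓.
  V = {[L=N]}: π^{-1}(V) = {L, N} ∉ τ ✗.
  V = {[M=O]}: π^{-1}(V) = {M, O} ∉ τ ✗.
  V = {[L=N], [M=O]}: π^{-1}(V) = {L, M, N, O} ∈ τ ✓.
Open sets in the quotient: τ_Q = {{}, {[L=N], [M=O]}} (2 elements).


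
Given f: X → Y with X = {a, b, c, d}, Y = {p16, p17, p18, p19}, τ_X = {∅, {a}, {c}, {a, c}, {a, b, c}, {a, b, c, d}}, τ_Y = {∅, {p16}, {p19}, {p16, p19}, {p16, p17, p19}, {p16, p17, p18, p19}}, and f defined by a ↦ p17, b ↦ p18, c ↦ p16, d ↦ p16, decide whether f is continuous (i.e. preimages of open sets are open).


f is NOT continuous.

Compute f^{-1}(U) for each U ∈ τ_Y:
  U = ∅: f^{-1}(U) = ∅ ∈ τ_X ✓.
  U = {p16}: f^{-1}(U) = {c, d} ∉ τ_X ✗.
  U = {p19}: f^{-1}(U) = ∅ ∈ τ_X ✓.
  U = {p16, p19}: f^{-1}(U) = {c, d} ∉ τ_X ✗.
  U = {p16, p17, p19}: f^{-1}(U) = {a, c, d} ∉ τ_X ✗.
  U = {p16, p17, p18, p19}: f^{-1}(U) = {a, b, c, d} ∈ τ_X ✓.
Found U = {p16} with f^{-1}(U) = {c, d} not in τ_X. Therefore f is NOT continuous.


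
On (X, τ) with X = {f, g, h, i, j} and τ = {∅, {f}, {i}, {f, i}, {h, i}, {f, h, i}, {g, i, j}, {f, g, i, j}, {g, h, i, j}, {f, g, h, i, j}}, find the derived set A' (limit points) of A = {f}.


A' = ∅

For each x ∈ X, list the open sets U ∈ τ with x ∈ U, then check whether U ∩ (A ∖ {x}) ≠ ∅ for every such U.
  x = f: open {f} ∋ x has {f} ∩ (A ∖ {f}) = ∅, so x is NOT a limit point.
  x = g: open {g, i, j} ∋ x has {g, i, j} ∩ (A ∖ {g}) = ∅, so x is NOT a limit point.
  x = h: open {h, i} ∋ x has {h, i} ∩ (A ∖ {h}) = ∅, so x is NOT a limit point.
  x = i: open {i} ∋ x has {i} ∩ (A ∖ {i}) = ∅, so x is NOT a limit point.
  x = j: open {g, i, j} ∋ x has {g, i, j} ∩ (A ∖ {j}) = ∅, so x is NOT a limit point.
Collecting: A' = ∅.


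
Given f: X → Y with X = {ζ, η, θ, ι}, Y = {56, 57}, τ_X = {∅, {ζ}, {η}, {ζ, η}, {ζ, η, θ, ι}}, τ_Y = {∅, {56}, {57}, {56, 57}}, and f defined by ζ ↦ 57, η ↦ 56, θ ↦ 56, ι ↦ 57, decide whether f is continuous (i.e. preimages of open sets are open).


f is NOT continuous.

Compute f^{-1}(U) for each U ∈ τ_Y:
  U = ∅: f^{-1}(U) = ∅ ∈ τ_X ✓.
  U = {56}: f^{-1}(U) = {η, θ} ∉ τ_X ✗.
  U = {57}: f^{-1}(U) = {ζ, ι} ∉ τ_X ✗.
  U = {56, 57}: f^{-1}(U) = {ζ, η, θ, ι} ∈ τ_X ✓.
Found U = {56} with f^{-1}(U) = {η, θ} not in τ_X. Therefore f is NOT continuous.


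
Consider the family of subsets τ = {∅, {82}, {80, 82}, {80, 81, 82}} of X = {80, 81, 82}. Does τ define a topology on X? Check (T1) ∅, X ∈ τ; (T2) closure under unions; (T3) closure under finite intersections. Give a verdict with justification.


τ IS a topology on X.

Axiom (T1): ∅ ∈ τ? Yes; X ∈ τ? Yes.
Axiom (T2/T3): check pairwise unions and intersections of members of τ.
All pairwise intersections and unions checked — each lies in τ. Therefore τ satisfies (T1), (T2), (T3): it IS a topology on X.


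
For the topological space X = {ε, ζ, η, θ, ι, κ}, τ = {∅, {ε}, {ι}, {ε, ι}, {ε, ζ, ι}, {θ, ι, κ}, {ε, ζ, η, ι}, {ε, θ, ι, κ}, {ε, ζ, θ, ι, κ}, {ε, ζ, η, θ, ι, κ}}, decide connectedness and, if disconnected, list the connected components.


(X, τ) is connected.

Find clopen sets (U ∈ τ with X ∖ U ∈ τ):
  U = ∅, X ∖ U = {ε, ζ, η, θ, ι, κ} — both open, so U is clopen.
  U = {ε, ζ, η, θ, ι, κ}, X ∖ U = ∅ — both open, so U is clopen.
Only trivial clopens (∅ and X) exist, so (X, τ) is connected.
Compute connected components by grouping points that agree on all clopens:
  component: {ε, ζ, η, θ, ι, κ}


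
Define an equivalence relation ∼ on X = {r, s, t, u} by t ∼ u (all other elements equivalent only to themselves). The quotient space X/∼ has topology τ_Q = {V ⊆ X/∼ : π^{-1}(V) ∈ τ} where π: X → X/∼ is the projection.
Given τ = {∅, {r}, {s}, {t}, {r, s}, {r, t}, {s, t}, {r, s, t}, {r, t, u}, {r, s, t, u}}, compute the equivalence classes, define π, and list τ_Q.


X/∼ = {[r], [s], [t=u]}; |τ_Q| = 6.

Equivalence classes: [r], [s], [t=u].
Quotient map π: X → X/∼ sends r ↦ [r], s ↦ [s], t ↦ [t=u], u ↦ [t=u].
For each subset V ⊆ X/∼, compute π^{-1}(V) ⊆ X and check whether π^{-1}(V) ∈ τ. V is open in τ_Q iff π^{-1}(V) ∈ τ.
  V = {}: π^{-1}(V) = ∅ ∈ τ ✓.
  V = {[r]}: π^{-1}(V) = {r} ∈ τ ✓.
  V = {[s]}: π^{-1}(V) = {s} ∈ τ ✓.
  V = {[r], [s]}: π^{-1}(V) = {r, s} ∈ τ ✓.
  V = {[t=u]}: π^{-1}(V) = {t, u} ∉ τ ✗.
  V = {[r], [t=u]}: π^{-1}(V) = {r, t, u} ∈ τ ✓.
  V = {[s], [t=u]}: π^{-1}(V) = {s, t, u} ∉ τ ✗.
  V = {[r], [s], [t=u]}: π^{-1}(V) = {r, s, t, u} ∈ τ ✓.
Open sets in the quotient: τ_Q = {{}, {[r]}, {[s]}, {[r], [s]}, {[r], [t=u]}, {[r], [s], [t=u]}} (6 elements).


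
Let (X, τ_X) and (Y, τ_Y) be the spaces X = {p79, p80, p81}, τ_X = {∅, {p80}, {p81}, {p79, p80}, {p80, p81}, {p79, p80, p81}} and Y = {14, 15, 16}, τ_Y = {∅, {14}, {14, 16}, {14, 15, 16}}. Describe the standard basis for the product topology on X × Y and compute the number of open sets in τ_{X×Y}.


Basis B = {∅ × ∅, {p80} × {14}, {p81} × {14}, {p79, p80} × {14}, {p80} × {14, 16}, {p80, p81} × {14}, {p81} × {14, 16}, {p79, p80, p81} × {14}, {p80} × {14, 15, 16}, {p81} × {14, 15, 16}, {p79, p80} × {14, 16}, {p80, p81} × {14, 16}, {p79, p80} × {14, 15, 16}, {p79, p80, p81} × {14, 16}, {p80, p81} × {14, 15, 16}, {p79, p80, p81} × {14, 15, 16}}; |τ_{X×Y}| = 40.

Enumerate products U × V with U ∈ τ_X, V ∈ τ_Y (deduplicated):
  ∅ × ∅ = {} (∅)
  {p80} × {14} = {(p80,14)}
  {p81} × {14} = {(p81,14)}
  {p79, p80} × {14} = {(p79,14), (p80,14)}
  {p80} × {14, 16} = {(p80,14), (p80,16)}
  {p80, p81} × {14} = {(p80,14), (p81,14)}
  {p81} × {14, 16} = {(p81,14), (p81,16)}
  {p79, p80, p81} × {14} = {(p79,14), (p80,14), (p81,14)}
  {p80} × {14, 15, 16} = {(p80,14), (p80,15), (p80,16)}
  {p81} × {14, 15, 16} = {(p81,14), (p81,15), (p81,16)}
  {p79, p80} × {14, 16} = {(p79,14), (p79,16), (p80,14), (p80,16)}
  {p80, p81} × {14, 16} = {(p80,14), (p80,16), (p81,14), (p81,16)}
  {p79, p80} × {14, 15, 16} = {(p79,14), (p79,15), (p79,16), (p80,14), (p80,15), (p80,16)}
  {p79, p80, p81} × {14, 16} = {(p79,14), (p79,16), (p80,14), (p80,16), (p81,14), (p81,16)}
  {p80, p81} × {14, 15, 16} = {(p80,14), (p80,15), (p80,16), (p81,14), (p81,15), (p81,16)}
  {p79, p80, p81} × {14, 15, 16} = {(p79,14), (p79,15), (p79,16), (p80,14), (p80,15), (p80,16), (p81,14), (p81,15), (p81,16)}
These 16 distinct sets form the basis B.
Close under arbitrary unions to get τ_{X×Y}; counting gives |τ_{X×Y}| = 40.


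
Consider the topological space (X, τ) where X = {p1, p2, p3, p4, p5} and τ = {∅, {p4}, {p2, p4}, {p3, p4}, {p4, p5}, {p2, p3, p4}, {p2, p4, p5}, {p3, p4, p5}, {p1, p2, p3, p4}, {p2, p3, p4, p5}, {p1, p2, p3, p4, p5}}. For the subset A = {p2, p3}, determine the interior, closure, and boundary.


int(A) = ∅, cl(A) = {p1, p2, p3}, ∂A = {p1, p2, p3}.

Closed sets in (X, τ) are complements of opens:
  closed(X, τ) = {∅, {p1}, {p5}, {p1, p2}, {p1, p3}, {p1, p5}, {p1, p2, p3}, {p1, p2, p5}, {p1, p3, p5}, {p1, p2, p3, p5}, {p1, p2, p3, p4, p5}}.
int(A) = ⋃ {U ∈ τ : U ⊆ A}. Opens contained in A: ∅.
Taking the union of these: int(A) = ∅.
cl(A) = ⋂ {C closed : A ⊆ C}. Closed sets containing A: {p1, p2, p3}, {p1, p2, p3, p5}, {p1, p2, p3, p4, p5}.
Intersecting these: cl(A) = {p1, p2, p3}.
∂A = cl(A) ∖ int(A) = {p1, p2, p3} ∖ ∅ = {p1, p2, p3}.


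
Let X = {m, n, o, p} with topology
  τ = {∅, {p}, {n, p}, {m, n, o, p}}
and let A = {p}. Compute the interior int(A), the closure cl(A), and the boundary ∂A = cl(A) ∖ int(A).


int(A) = {p}, cl(A) = {m, n, o, p}, ∂A = {m, n, o}.

Closed sets in (X, τ) are complements of opens:
  closed(X, τ) = {∅, {m, o}, {m, n, o}, {m, n, o, p}}.
int(A) = ⋃ {U ∈ τ : U ⊆ A}. Opens contained in A: ∅, {p}.
Taking the union of these: int(A) = {p}.
cl(A) = ⋂ {C closed : A ⊆ C}. Closed sets containing A: {m, n, o, p}.
Intersecting these: cl(A) = {m, n, o, p}.
∂A = cl(A) ∖ int(A) = {m, n, o, p} ∖ {p} = {m, n, o}.


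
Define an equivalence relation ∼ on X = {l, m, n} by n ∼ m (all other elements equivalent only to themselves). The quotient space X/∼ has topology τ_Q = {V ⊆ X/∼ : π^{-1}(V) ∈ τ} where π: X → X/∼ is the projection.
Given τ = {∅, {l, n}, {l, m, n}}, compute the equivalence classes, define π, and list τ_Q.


X/∼ = {[l], [m=n]}; |τ_Q| = 2.

Equivalence classes: [l], [m=n].
Quotient map π: X → X/∼ sends l ↦ [l], m ↦ [m=n], n ↦ [m=n].
For each subset V ⊆ X/∼, compute π^{-1}(V) ⊆ X and check whether π^{-1}(V) ∈ τ. V is open in τ_Q iff π^{-1}(V) ∈ τ.
  V = {}: π^{-1}(V) = ∅ ∈ τ ✓.
  V = {[l]}: π^{-1}(V) = {l} ∉ τ ✗.
  V = {[m=n]}: π^{-1}(V) = {m, n} ∉ τ ✗.
  V = {[l], [m=n]}: π^{-1}(V) = {l, m, n} ∈ τ ✓.
Open sets in the quotient: τ_Q = {{}, {[l], [m=n]}} (2 elements).
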